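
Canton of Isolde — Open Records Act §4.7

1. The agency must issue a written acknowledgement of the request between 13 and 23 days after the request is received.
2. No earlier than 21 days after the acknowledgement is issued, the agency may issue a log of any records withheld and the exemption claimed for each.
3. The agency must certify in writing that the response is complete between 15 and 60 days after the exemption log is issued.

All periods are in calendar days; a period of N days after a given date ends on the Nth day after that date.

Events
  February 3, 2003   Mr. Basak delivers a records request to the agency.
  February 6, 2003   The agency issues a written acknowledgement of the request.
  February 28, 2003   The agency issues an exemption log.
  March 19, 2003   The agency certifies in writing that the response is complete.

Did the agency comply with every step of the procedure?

No

(1) the permitted window runs from February 3, 2003 + 13 = February 16, 2003 to February 3, 2003 + 23 = February 26, 2003; February 6, 2003 is 10 days too early.
The analysis stops there.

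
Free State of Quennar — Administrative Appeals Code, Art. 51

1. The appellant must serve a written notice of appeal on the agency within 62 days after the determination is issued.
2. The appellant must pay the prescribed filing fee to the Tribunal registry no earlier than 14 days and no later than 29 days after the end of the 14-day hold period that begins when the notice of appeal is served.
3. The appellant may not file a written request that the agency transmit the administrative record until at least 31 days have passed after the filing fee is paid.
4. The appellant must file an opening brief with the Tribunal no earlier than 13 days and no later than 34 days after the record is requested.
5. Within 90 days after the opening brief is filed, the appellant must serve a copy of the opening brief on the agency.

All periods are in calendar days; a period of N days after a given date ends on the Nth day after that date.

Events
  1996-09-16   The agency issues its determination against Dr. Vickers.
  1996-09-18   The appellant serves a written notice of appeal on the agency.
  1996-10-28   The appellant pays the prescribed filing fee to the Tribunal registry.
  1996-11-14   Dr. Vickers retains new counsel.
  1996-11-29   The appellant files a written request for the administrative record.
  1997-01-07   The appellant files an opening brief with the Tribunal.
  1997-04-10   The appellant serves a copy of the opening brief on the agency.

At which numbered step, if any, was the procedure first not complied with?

Step 4

Step 1: 62 days after 1996-09-16 (when the determination is issued) is 1996-11-17; done 1996-09-18 — timely.
Step 2: the window is 14–29 days after 1996-10-02 (end of the 14-day hold period, which began when the notice of appeal is served on 1996-09-18), so 1996-10-16 through 1996-10-31; done 1996-10-28 — within the window.
Step 3: the earliest permitted date is 31 days after 1996-10-28 (when the filing fee is paid), i.e. 1996-11-28; done 1996-11-29, after the minimum wait.
Step 4: the window is 13–34 days after 1996-11-29 (when the record is requested), so 1996-12-12 through 1997-01-02; 1997-01-07 is 5 days past the end of the window.
That is the first point of non-compliance.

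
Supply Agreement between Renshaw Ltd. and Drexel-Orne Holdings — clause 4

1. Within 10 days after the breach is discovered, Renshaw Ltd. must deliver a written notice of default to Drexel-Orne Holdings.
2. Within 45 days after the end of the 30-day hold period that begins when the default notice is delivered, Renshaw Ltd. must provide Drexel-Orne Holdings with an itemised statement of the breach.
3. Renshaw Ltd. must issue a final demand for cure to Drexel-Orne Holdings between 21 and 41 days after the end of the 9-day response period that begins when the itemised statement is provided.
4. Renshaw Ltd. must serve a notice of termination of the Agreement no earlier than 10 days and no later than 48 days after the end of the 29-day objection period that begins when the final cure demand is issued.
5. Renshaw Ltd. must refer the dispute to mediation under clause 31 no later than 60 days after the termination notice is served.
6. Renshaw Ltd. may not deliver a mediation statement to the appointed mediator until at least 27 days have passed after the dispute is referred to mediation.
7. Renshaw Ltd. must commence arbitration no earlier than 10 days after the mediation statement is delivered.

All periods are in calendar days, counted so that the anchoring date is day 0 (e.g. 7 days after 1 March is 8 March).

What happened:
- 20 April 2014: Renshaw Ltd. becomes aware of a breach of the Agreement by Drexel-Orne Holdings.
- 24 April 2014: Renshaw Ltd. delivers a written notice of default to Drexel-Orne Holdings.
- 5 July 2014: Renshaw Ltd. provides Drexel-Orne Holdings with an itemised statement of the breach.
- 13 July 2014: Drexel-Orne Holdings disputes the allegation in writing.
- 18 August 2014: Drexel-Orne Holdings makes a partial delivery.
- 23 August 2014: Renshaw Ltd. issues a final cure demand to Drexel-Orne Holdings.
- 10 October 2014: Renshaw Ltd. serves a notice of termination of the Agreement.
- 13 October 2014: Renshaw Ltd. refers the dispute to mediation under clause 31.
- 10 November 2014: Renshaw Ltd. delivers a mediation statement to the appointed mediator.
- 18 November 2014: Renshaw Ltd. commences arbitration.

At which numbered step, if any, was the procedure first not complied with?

Step 1 — counting 10 days from 20 April 2014 (when the breach is discovered) gives a deadline of 30 April 2014; 24 April 2014 is within that limit.
Step 2 — counting 45 days from 24 May 2014 (end of the 30-day hold period, which began when the default notice is delivered on 24 April 2014) gives a deadline of 8 July 2014; done 5 July 2014 — timely.
Step 3 — 21 and 41 days from 14 July 2014 (end of the 9-day response period, which began when the itemised statement is provided on 5 July 2014) are 4 August 2014 and 24 August 2014 respectively; 23 August 2014 falls inside that range.
Step 4 — 10 and 48 days from 21 September 2014 (end of the 29-day objection period, which began when the final cure demand is issued on 23 August 2014) are 1 October 2014 and 8 November 2014 respectively; 10 October 2014 falls inside that range.
Step 5 — counting 60 days from 10 October 2014 (when the termination notice is served) gives a deadline of 9 December 2014; done 13 October 2014 — timely.
Step 6 — must wait 27 days from 13 October 2014 (when the dispute is referred to mediation), so not before 9 November 2014; done 10 November 2014, after the minimum wait.
Step 7 — must wait 10 days from 10 November 2014 (when the mediation statement is delivered), so not before 20 November 2014; done 18 November 2014 — 2 days too early.
The analysis stops there.

Step 7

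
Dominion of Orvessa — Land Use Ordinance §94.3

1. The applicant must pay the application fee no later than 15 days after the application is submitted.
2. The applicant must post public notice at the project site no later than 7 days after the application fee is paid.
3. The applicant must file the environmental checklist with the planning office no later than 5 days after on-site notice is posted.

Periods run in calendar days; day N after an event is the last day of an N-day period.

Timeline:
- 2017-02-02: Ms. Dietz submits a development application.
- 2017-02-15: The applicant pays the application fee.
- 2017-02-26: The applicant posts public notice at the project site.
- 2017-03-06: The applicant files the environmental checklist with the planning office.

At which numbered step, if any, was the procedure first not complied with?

Step 2

Step 1: 15 days after 2017-02-02 (when the application is submitted) is 2017-02-17; completed 2017-02-15, before the deadline.
Step 2: 7 days after 2017-02-15 (when the application fee is paid) is 2017-02-22; done 2017-02-26 — 4 days late.
The procedure was therefore not followed at step 2.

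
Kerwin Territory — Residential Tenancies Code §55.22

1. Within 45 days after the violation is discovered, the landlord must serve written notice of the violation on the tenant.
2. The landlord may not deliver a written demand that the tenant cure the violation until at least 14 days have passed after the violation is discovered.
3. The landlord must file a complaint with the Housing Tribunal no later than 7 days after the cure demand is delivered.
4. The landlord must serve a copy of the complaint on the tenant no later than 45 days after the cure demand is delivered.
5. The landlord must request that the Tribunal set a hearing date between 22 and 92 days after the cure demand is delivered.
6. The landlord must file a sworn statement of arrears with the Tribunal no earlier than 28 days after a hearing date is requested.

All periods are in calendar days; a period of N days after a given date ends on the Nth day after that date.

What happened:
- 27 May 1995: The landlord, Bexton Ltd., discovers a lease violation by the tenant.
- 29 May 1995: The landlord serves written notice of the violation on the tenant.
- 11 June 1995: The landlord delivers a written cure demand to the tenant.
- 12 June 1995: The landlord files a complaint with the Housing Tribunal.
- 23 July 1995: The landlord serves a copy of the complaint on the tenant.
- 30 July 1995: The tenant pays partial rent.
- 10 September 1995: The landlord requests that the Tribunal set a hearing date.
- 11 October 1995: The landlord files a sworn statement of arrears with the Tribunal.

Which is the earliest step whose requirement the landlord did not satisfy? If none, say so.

Step 1: 45 days after 27 May 1995 (when the violation is discovered) is 11 July 1995; done 29 May 1995 — timely.
Step 2: the earliest permitted date is 14 days after 27 May 1995 (when the violation is discovered), i.e. 10 June 1995; done 11 June 1995, after the minimum wait.
Step 3: 7 days after 11 June 1995 (when the cure demand is delivered) is 18 June 1995; done 12 June 1995 — timely.
Step 4: 45 days after 11 June 1995 (when the cure demand is delivered) is 26 July 1995; done 23 July 1995 — timely.
Step 5: the window is 22–92 days after 11 June 1995 (when the cure demand is delivered), so 3 July 1995 through 11 September 1995; done 10 September 1995, which is between those dates.
Step 6: the earliest permitted date is 28 days after 10 September 1995 (when a hearing date is requested), i.e. 8 October 1995; done 11 October 1995, after the minimum wait.

None — every step was satisfied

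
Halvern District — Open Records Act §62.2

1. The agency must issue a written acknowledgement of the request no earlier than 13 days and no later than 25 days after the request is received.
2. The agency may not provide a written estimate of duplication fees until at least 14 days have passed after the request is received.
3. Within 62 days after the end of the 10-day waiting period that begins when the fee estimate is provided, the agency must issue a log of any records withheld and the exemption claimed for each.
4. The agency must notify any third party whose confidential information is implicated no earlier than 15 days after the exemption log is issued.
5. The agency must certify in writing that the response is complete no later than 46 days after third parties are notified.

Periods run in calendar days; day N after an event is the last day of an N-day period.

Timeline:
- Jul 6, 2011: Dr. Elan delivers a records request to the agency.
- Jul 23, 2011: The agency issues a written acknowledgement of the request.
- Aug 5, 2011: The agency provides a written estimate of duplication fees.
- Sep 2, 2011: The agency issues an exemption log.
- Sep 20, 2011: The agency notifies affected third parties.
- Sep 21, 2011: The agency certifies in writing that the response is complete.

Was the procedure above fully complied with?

Yes

Step 1 — 13 and 25 days from Jul 6, 2011 (when the request is received) are Jul 19, 2011 and Jul 31, 2011 respectively; Jul 23, 2011 falls inside that range.
Step 2 — must wait 14 days from Jul 6, 2011 (when the request is received), so not before Jul 20, 2011; done Aug 5, 2011, after the minimum wait.
Step 3 — counting 62 days from Aug 15, 2011 (end of the 10-day waiting period, which began when the fee estimate is provided on Aug 5, 2011) gives a deadline of Oct 16, 2011; done Sep 2, 2011 — timely.
Step 4 — must wait 15 days from Sep 2, 2011 (when the exemption log is issued), so not before Sep 17, 2011; done Sep 20, 2011 — permitted.
Step 5 — counting 46 days from Sep 20, 2011 (when third parties are notified) gives a deadline of Nov 5, 2011; done Sep 21, 2011 — timely.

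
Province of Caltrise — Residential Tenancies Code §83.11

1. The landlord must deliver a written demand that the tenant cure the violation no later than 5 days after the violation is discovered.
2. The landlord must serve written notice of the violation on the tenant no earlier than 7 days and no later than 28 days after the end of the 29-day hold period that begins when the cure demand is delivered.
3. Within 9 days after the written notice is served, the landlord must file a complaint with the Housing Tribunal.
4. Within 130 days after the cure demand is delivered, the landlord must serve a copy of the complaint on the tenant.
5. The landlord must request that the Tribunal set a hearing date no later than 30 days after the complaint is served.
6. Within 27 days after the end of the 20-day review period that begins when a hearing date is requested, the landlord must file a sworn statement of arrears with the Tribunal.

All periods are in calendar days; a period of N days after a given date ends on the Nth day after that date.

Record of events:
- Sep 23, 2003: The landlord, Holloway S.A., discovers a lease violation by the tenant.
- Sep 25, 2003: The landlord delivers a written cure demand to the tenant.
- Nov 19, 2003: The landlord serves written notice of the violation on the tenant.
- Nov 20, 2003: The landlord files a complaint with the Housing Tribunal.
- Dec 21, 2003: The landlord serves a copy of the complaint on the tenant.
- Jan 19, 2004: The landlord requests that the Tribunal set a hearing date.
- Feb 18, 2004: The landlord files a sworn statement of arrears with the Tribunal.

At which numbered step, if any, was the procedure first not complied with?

(1) due by Sep 23, 2003 + 5 days = Sep 28, 2003; done Sep 25, 2003 — timely.
(2) the permitted window runs from Oct 24, 2003 + 7 = Oct 31, 2003 to Oct 24, 2003 + 28 = Nov 21, 2003; done Nov 19, 2003 — within the window.
(3) due by Nov 19, 2003 + 9 days = Nov 28, 2003; completed Nov 20, 2003, before the deadline.
(4) due by Sep 25, 2003 + 130 days = Feb 2, 2004; Dec 21, 2003 is within that limit.
(5) due by Dec 21, 2003 + 30 days = Jan 20, 2004; done Jan 19, 2004 — timely.
(6) due by Feb 8, 2004 + 27 days = Mar 6, 2004; Feb 18, 2004 is within that limit.

None — every step was satisfied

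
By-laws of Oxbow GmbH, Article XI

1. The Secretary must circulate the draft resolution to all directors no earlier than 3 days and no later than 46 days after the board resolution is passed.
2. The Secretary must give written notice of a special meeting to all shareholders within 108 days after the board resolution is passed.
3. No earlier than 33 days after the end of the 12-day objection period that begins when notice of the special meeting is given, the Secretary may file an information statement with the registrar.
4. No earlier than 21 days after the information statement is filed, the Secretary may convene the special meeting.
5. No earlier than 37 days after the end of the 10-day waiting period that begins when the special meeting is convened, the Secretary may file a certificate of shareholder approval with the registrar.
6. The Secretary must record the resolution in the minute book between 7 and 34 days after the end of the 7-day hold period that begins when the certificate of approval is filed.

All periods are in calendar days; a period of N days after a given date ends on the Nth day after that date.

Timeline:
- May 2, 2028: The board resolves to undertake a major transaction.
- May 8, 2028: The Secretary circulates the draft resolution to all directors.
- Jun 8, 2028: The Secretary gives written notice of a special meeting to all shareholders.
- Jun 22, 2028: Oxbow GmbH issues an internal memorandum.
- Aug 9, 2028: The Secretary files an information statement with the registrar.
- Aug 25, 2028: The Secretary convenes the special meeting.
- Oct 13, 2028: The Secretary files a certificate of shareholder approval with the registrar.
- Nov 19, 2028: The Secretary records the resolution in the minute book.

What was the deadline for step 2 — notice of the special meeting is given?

Aug 18, 2028

Step 2 runs from May 2, 2028, when the board resolution is passed. 108 days after May 2, 2028 is Aug 18, 2028.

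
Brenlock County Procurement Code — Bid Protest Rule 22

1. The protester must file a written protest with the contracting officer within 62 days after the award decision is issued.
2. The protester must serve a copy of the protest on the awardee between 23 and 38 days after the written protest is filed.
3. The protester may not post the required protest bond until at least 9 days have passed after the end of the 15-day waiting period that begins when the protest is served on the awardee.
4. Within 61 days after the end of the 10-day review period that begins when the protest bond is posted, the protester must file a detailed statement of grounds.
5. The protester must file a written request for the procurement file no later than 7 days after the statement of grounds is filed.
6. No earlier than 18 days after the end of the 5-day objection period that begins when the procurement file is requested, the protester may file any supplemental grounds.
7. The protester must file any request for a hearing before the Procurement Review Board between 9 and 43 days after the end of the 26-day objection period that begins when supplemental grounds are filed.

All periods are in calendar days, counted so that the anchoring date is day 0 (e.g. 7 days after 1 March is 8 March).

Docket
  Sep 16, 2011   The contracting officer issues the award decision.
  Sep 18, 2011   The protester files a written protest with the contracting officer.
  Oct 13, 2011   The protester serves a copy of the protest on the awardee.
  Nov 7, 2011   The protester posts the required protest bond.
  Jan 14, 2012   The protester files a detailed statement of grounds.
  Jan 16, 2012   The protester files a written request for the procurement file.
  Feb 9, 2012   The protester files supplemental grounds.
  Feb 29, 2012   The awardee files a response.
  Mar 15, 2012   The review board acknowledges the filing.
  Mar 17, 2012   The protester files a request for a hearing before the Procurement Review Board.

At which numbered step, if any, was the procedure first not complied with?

Step 1: 62 days after Sep 16, 2011 (when the award decision is issued) is Nov 17, 2011; Sep 18, 2011 is within that limit.
Step 2: the window is 23–38 days after Sep 18, 2011 (when the written protest is filed), so Oct 11, 2011 through Oct 26, 2011; Oct 13, 2011 falls inside that range.
Step 3: the earliest permitted date is 9 days after Oct 28, 2011 (end of the 15-day waiting period, which began when the protest is served on the awardee on Oct 13, 2011), i.e. Nov 6, 2011; Nov 7, 2011 is on or after that date.
Step 4: 61 days after Nov 17, 2011 (end of the 10-day review period, which began when the protest bond is posted on Nov 7, 2011) is Jan 17, 2012; Jan 14, 2012 is within that limit.
Step 5: 7 days after Jan 14, 2012 (when the statement of grounds is filed) is Jan 21, 2012; Jan 16, 2012 is within that limit.
Step 6: the earliest permitted date is 18 days after Jan 21, 2012 (end of the 5-day objection period, which began when the procurement file is requested on Jan 16, 2012), i.e. Feb 8, 2012; Feb 9, 2012 is on or after that date.
Step 7: the window is 9–43 days after Mar 6, 2012 (end of the 26-day objection period, which began when supplemental grounds are filed on Feb 9, 2012), so Mar 15, 2012 through Apr 18, 2012; done Mar 17, 2012, which is between those dates.

None — every step was satisfied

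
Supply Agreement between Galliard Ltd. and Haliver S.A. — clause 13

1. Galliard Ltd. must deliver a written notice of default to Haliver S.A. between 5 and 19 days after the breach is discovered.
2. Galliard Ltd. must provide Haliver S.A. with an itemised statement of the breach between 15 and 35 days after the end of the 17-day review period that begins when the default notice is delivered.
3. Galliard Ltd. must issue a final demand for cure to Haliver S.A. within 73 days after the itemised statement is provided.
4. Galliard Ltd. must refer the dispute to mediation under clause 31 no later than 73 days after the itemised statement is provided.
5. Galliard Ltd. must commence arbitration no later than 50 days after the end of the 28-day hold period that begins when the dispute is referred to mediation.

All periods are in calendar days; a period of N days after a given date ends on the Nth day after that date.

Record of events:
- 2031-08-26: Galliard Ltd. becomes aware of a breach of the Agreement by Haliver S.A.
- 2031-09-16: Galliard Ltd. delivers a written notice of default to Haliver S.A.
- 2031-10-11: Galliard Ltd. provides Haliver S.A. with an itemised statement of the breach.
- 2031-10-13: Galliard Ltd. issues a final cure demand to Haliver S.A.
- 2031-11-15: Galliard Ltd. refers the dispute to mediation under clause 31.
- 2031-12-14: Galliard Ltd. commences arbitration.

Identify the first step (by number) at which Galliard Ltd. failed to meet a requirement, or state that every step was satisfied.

Step 1 — 5 and 19 days from 2031-08-26 (when the breach is discovered) are 2031-08-31 and 2031-09-14 respectively; done 2031-09-16 — 2 days after the window closed.

Step 1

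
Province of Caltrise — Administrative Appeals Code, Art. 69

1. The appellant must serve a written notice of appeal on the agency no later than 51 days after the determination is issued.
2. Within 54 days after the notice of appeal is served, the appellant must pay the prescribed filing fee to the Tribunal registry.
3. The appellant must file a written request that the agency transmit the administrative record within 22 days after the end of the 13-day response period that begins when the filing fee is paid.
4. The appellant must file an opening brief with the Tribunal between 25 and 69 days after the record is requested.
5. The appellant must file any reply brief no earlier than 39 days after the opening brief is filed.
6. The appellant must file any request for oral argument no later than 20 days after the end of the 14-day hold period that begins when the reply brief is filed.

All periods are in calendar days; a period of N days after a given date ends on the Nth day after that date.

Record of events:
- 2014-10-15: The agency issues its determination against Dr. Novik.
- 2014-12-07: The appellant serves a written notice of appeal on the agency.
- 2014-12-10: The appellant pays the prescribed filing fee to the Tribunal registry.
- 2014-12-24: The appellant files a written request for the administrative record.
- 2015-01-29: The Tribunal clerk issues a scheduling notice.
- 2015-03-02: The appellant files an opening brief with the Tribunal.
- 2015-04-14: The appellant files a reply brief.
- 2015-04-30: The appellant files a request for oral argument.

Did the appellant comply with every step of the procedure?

No

Step 1 — counting 51 days from 2014-10-15 (when the determination is issued) gives a deadline of 2014-12-05; done 2014-12-07 — 2 days late.
Later steps need not be reached.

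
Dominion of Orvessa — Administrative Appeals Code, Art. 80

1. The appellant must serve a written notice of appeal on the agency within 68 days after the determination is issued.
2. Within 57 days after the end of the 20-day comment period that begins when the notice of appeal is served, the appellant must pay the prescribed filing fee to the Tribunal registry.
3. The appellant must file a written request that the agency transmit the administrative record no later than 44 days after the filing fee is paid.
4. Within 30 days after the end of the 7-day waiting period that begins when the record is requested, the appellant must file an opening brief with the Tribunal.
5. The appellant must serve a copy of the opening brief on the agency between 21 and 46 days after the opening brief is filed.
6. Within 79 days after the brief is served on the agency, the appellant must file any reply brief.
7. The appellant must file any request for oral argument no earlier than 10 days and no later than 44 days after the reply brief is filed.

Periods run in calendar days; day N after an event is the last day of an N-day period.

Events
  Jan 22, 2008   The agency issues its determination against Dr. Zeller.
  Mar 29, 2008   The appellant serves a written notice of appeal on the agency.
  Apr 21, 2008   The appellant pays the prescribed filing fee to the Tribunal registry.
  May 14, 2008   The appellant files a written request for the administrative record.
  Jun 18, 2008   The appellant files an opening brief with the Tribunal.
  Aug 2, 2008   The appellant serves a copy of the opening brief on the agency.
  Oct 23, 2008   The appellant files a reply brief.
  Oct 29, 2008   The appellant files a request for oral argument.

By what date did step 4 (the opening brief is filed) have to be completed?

Jun 20, 2008

The record is requested on May 14, 2008; the 7-day waiting period therefore ends May 21, 2008, and step 4 runs from that date. 30 days after May 21, 2008 is Jun 20, 2008.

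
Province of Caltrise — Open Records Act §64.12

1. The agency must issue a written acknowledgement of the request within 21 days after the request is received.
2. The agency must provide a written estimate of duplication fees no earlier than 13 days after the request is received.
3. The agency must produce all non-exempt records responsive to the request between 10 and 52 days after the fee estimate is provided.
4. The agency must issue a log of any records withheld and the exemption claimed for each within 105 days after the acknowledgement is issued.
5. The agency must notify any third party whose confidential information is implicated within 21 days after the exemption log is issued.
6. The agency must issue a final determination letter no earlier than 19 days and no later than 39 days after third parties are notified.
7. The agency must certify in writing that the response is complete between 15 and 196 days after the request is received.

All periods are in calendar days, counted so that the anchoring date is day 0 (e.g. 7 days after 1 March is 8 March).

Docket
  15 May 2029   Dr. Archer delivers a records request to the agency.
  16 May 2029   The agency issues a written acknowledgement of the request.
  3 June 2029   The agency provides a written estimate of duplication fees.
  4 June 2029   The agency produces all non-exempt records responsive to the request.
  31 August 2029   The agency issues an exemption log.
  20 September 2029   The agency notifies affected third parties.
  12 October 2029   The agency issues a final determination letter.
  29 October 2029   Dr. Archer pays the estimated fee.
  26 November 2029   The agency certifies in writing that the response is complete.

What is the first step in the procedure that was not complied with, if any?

Step 3

Step 1 — counting 21 days from 15 May 2029 (when the request is received) gives a deadline of 5 June 2029; completed 16 May 2029, before the deadline.
Step 2 — must wait 13 days from 15 May 2029 (when the request is received), so not before 28 May 2029; done 3 June 2029, after the minimum wait.
Step 3 — 10 and 52 days from 3 June 2029 (when the fee estimate is provided) are 13 June 2029 and 25 July 2029 respectively; 4 June 2029 is 9 days too early.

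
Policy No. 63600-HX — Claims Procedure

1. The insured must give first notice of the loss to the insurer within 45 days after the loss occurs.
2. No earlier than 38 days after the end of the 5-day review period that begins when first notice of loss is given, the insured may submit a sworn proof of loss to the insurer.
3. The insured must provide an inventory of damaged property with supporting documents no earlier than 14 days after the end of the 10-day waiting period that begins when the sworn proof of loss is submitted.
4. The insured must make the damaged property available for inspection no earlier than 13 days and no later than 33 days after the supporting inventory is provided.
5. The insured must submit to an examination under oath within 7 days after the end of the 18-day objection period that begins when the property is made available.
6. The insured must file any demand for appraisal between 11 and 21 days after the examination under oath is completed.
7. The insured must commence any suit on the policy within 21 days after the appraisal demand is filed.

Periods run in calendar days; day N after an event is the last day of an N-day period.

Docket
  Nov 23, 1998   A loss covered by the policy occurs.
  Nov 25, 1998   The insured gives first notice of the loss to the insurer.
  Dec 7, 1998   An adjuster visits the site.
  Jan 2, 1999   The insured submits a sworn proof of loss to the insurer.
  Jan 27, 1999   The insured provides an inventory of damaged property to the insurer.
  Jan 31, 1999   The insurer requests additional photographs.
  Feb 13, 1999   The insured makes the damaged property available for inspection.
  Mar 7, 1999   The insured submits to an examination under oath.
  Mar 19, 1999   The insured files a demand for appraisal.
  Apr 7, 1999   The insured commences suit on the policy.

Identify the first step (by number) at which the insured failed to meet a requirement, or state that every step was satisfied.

Step 2

(1) due by Nov 23, 1998 + 45 days = Jan 7, 1999; completed Nov 25, 1998, before the deadline.
(2) permitted from Nov 30, 1998 + 38 days = Jan 7, 1999 onward; acted on Jan 2, 1999, 5 days prematurely.
Later steps need not be reached.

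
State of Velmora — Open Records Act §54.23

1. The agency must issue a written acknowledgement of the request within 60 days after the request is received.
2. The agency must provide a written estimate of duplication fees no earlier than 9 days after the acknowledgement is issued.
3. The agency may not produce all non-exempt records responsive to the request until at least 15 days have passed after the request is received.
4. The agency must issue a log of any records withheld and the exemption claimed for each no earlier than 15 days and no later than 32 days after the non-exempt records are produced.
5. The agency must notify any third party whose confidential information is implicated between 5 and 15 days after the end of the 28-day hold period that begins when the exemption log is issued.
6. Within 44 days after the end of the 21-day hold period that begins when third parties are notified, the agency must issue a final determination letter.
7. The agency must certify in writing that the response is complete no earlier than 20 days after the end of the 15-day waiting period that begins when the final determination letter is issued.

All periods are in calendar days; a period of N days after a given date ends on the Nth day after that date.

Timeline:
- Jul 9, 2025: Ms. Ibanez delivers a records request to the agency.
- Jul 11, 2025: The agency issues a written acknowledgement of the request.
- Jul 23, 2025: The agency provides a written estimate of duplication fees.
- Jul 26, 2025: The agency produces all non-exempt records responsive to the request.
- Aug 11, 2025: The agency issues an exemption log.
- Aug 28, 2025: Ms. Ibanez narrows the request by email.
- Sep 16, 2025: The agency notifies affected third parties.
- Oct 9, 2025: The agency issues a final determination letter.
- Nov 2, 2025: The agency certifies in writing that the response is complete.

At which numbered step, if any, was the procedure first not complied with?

(1) due by Jul 9, 2025 + 60 days = Sep 7, 2025; done Jul 11, 2025 — timely.
(2) permitted from Jul 11, 2025 + 9 days = Jul 20, 2025 onward; done Jul 23, 2025 — permitted.
(3) permitted from Jul 9, 2025 + 15 days = Jul 24, 2025 onward; done Jul 26, 2025, after the minimum wait.
(4) the permitted window runs from Jul 26, 2025 + 15 = Aug 10, 2025 to Jul 26, 2025 + 32 = Aug 27, 2025; Aug 11, 2025 falls inside that range.
(5) the permitted window runs from Sep 8, 2025 + 5 = Sep 13, 2025 to Sep 8, 2025 + 15 = Sep 23, 2025; Sep 16, 2025 falls inside that range.
(6) due by Oct 7, 2025 + 44 days = Nov 20, 2025; done Oct 9, 2025 — timely.
(7) permitted from Oct 24, 2025 + 20 days = Nov 13, 2025 onward; acted on Nov 2, 2025, 11 days prematurely.
That is the first point of non-compliance.

Step 7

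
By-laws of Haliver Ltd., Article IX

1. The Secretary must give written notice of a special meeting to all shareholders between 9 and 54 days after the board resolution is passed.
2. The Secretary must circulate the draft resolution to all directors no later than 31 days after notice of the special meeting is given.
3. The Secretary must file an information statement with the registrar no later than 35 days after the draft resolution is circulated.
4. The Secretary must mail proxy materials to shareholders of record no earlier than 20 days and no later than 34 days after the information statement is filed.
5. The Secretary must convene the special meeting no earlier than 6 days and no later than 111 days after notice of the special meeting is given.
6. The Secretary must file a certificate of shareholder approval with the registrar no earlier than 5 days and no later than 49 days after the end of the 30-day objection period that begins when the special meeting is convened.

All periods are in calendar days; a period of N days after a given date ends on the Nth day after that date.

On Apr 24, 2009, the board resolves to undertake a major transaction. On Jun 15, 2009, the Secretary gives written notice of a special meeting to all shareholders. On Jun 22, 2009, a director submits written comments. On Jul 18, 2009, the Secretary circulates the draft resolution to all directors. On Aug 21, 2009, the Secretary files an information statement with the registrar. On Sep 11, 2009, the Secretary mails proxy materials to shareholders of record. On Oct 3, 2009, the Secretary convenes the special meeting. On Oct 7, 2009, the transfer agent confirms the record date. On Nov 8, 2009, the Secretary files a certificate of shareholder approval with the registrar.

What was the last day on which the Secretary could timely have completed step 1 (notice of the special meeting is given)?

Step 1 runs from Apr 24, 2009, when the board resolution is passed. The window is 9–54 days after Apr 24, 2009; it closes on Jun 17, 2009.

Jun 17, 2009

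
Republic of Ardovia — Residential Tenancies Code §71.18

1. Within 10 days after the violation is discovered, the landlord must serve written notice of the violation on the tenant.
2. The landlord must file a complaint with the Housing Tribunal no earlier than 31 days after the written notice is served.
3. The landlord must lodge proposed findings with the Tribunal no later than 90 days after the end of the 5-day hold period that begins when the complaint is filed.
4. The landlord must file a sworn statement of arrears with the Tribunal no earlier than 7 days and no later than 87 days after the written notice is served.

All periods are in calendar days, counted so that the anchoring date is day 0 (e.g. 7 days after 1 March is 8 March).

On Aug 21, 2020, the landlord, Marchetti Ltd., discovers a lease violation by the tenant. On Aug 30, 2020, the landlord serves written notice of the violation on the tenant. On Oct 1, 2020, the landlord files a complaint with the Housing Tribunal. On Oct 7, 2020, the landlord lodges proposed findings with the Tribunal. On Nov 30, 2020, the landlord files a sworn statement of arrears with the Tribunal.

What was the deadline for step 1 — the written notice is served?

Step 1 runs from Aug 21, 2020, when the violation is discovered. 10 days after Aug 21, 2020 is Aug 31, 2020.

Aug 31, 2020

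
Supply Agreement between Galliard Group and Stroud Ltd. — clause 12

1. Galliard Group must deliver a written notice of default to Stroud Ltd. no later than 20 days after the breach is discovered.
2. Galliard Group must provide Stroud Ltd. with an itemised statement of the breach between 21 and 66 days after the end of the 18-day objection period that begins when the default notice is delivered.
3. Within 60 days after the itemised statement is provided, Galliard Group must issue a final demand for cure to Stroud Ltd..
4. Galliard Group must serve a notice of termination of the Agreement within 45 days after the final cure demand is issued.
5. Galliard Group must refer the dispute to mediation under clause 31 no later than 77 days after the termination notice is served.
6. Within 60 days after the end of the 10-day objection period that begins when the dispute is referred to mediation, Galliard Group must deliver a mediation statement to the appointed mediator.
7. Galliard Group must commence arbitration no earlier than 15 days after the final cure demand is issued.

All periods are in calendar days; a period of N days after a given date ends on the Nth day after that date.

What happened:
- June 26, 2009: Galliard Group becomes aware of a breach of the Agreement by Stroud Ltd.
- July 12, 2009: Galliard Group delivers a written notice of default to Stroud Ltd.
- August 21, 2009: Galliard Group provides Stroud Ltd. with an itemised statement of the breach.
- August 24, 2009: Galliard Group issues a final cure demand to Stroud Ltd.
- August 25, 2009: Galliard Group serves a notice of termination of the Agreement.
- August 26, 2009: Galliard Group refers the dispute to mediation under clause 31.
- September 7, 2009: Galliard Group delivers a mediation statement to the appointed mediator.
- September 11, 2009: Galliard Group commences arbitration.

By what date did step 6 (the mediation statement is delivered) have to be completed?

The dispute is referred to mediation on August 26, 2009; the 10-day objection period therefore ends September 5, 2009, and step 6 runs from that date. 60 days after September 5, 2009 is November 4, 2009.

November 4, 2009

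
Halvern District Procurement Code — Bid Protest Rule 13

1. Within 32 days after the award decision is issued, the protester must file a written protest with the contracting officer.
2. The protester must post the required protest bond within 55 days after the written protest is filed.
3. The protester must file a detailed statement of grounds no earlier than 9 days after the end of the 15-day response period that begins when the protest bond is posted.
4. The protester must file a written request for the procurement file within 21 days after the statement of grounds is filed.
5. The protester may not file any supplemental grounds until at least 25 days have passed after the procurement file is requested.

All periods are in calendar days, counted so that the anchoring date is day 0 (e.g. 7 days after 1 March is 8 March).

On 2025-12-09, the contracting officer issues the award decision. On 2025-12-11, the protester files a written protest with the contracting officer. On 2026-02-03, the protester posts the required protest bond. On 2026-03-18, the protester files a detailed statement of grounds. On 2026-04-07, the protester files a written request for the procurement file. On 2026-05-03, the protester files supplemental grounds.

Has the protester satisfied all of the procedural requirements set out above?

Step 1 — counting 32 days from 2025-12-09 (when the award decision is issued) gives a deadline of 2026-01-10; 2025-12-11 is within that limit.
Step 2 — counting 55 days from 2025-12-11 (when the written protest is filed) gives a deadline of 2026-02-04; completed 2026-02-03, before the deadline.
Step 3 — must wait 9 days from 2026-02-18 (end of the 15-day response period, which began when the protest bond is posted on 2026-02-03), so not before 2026-02-27; done 2026-03-18 — permitted.
Step 4 — counting 21 days from 2026-03-18 (when the statement of grounds is filed) gives a deadline of 2026-04-08; 2026-04-07 is within that limit.
Step 5 — must wait 25 days from 2026-04-07 (when the procurement file is requested), so not before 2026-05-02; 2026-05-03 is on or after that date.

Yes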